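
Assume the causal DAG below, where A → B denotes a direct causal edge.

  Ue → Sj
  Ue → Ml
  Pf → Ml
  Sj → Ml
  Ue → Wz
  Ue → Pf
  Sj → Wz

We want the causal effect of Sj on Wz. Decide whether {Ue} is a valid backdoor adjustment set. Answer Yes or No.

Backdoor paths from Sj to Wz (paths whose first edge points into Sj):
  P1: Sj <- Ue -> Wz
Condition 1 (no descendant of Sj in the set): holds — descendants of Sj are {Ml, Wz}; none are in {Ue}.
Condition 2 (every backdoor path blocked by {Ue}):
  P1: blocked at fork node Ue ∈ conditioning set.
{Ue} satisfies the backdoor criterion.

Yes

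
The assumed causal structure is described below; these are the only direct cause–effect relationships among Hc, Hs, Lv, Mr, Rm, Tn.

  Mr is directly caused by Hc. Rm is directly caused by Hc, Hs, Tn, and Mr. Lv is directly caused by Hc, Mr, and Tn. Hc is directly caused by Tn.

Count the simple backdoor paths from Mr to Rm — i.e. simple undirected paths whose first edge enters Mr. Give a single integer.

A backdoor path from Mr to Rm is any simple undirected path whose first edge points into Mr (i.e. leaves Mr via a parent).
Parents of Mr: {Hc}.
Enumerating:
  P1: Mr <- Hc <- Tn -> Rm
  P2: Mr <- Hc -> Lv <- Tn -> Rm
  P3: Mr <- Hc -> Rm
That exhausts the simple backdoor paths. Count: 3.

3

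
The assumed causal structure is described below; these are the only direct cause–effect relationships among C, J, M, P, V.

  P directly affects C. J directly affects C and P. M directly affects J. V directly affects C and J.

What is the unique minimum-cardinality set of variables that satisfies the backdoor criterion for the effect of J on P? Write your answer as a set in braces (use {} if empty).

Variables eligible for adjustment (non-descendants of J, excluding J and P): {M, V}.
Backdoor paths from J to P:
  P1: J <- V -> C <- P
Each backdoor path contains an unconditioned collider, so every path is already blocked with the empty conditioning set:
  P1: blocked at collider C (neither it nor any descendant is in the conditioning set).
The empty set is therefore the unique smallest valid set.

{}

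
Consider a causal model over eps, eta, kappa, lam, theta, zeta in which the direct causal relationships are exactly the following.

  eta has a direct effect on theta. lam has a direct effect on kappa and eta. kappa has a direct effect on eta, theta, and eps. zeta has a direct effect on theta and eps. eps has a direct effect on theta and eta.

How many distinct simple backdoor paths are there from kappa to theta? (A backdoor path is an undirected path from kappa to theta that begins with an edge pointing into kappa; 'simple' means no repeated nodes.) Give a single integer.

A backdoor path from kappa to theta is any simple undirected path whose first edge points into kappa (i.e. leaves kappa via a parent).
Parents of kappa: {lam}.
Enumerating:
  P1: kappa <- lam -> eta <- eps <- zeta -> theta
  P2: kappa <- lam -> eta <- eps -> theta
  P3: kappa <- lam -> eta -> theta
That exhausts the simple backdoor paths. Count: 3.

3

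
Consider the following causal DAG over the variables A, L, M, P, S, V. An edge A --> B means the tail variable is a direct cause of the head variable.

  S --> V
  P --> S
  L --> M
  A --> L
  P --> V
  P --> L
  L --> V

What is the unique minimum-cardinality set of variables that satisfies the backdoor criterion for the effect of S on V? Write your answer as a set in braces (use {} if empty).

Variables eligible for adjustment (non-descendants of S, excluding S and V): {A, L, M, P}.
Backdoor paths from S to V:
  P1: S <- P -> L -> V
  P2: S <- P -> V
The empty set is not sufficient: P1 (S <- P -> L -> V) has no collider blocking it and no conditioned non-collider, so it is open.
Try {P}:
  P1: blocked at fork node P ∈ conditioning set.
  P2: blocked at fork node P ∈ conditioning set.
{P} contains no descendant of S and blocks every backdoor path.
No other singleton works — e.g. {A} leaves P1 open — so {P} is the unique smallest valid adjustment set.

{P}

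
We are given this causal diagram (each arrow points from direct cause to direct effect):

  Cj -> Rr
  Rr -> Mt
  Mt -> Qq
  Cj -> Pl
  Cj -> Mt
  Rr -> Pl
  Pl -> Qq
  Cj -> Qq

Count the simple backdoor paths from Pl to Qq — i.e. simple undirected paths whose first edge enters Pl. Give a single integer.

A backdoor path from Pl to Qq is any simple undirected path whose first edge points into Pl (i.e. leaves Pl via a parent).
Parents of Pl: {Cj, Rr}.
Enumerating:
  P1: Pl <- Cj -> Rr -> Mt -> Qq
  P2: Pl <- Cj -> Mt -> Qq
  P3: Pl <- Cj -> Qq
  P4: Pl <- Rr <- Cj -> Mt -> Qq
  P5: Pl <- Rr <- Cj -> Qq
  P6: Pl <- Rr -> Mt <- Cj -> Qq
  P7: Pl <- Rr -> Mt -> Qq
That exhausts the simple backdoor paths. Count: 7.

7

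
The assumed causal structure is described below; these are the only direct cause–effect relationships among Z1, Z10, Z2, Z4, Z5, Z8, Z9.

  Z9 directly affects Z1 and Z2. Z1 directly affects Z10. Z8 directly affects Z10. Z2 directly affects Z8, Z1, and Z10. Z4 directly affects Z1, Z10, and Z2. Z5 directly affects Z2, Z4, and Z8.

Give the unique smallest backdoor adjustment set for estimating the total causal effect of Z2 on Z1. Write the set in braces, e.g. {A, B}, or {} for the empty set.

Variables eligible for adjustment (non-descendants of Z2, excluding Z2 and Z1): {Z4, Z5, Z9}.
Backdoor paths from Z2 to Z1:
  P1: Z2 <- Z5 -> Z4 -> Z1
  P2: Z2 <- Z5 -> Z4 -> Z10 <- Z1
  P3: Z2 <- Z5 -> Z8 -> Z10 <- Z4 -> Z1
  P4: Z2 <- Z5 -> Z8 -> Z10 <- Z1
  P5: Z2 <- Z9 -> Z1
  P6: Z2 <- Z4 <- Z5 -> Z8 -> Z10 <- Z1
  P7: Z2 <- Z4 -> Z1
  P8: Z2 <- Z4 -> Z10 <- Z1
The empty set is not sufficient: P1 (Z2 <- Z5 -> Z4 -> Z1) has no collider blocking it and no conditioned non-collider, so it is open.
Try {Z4, Z9}:
  P1: blocked at chain node Z4 ∈ conditioning set.
  P2: blocked at chain node Z4 ∈ conditioning set.
  P3: blocked at collider Z10 (neither it nor any descendant is in the conditioning set).
  P4: blocked at collider Z10 (neither it nor any descendant is in the conditioning set).
  P5: blocked at fork node Z9 ∈ conditioning set.
  P6: blocked at chain node Z4 ∈ conditioning set.
  P7: blocked at fork node Z4 ∈ conditioning set.
  P8: blocked at fork node Z4 ∈ conditioning set.
{Z4, Z9} contains no descendant of Z2 and blocks every backdoor path.
Every element of {Z4, Z9} is needed (dropping Z4 leaves P1 open; dropping Z9 leaves P5 open), so no proper subset is valid.
Among all size-2 subsets of the eligible variables, only {Z4, Z9} blocks every backdoor path, so it is the unique smallest valid adjustment set.

{Z4, Z9}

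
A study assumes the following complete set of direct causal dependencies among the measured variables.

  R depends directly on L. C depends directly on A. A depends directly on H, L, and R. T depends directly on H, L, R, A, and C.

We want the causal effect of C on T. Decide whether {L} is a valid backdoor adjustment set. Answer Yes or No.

No

Backdoor paths from C to T (paths whose first edge points into C):
  P1: C <- A <- L -> R -> T
  P2: C <- A <- L -> T
  P3: C <- A <- R <- L -> T
  P4: C <- A <- R -> T
  P5: C <- A <- H -> T
  P6: C <- A -> T
Condition 1 (no descendant of C in the set): holds — descendants of C are {T}; none are in {L}.
Condition 2 (every backdoor path blocked by {L}):
  P1: blocked at fork node L ∈ conditioning set.
  P2: blocked at fork node L ∈ conditioning set.
  P3: blocked at fork node L ∈ conditioning set.
  P4: open — no interior node is in the conditioning set.
  P5: open — no interior node is in the conditioning set.
  P6: open — no interior node is in the conditioning set.
{L} does not satisfy the backdoor criterion.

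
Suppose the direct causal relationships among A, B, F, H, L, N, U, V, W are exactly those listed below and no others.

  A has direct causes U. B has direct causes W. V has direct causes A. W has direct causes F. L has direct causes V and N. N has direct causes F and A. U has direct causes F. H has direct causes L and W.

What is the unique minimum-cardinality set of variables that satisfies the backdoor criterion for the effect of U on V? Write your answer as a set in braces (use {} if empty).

Variables eligible for adjustment (non-descendants of U, excluding U and V): {B, F, W}.
Backdoor paths from U to V:
  P1: U <- F -> W -> H <- L <- V
  P2: U <- F -> W -> H <- L <- N <- A -> V
  P3: U <- F -> N <- A -> V
  P4: U <- F -> N -> L <- V
Each backdoor path contains an unconditioned collider, so every path is already blocked with the empty conditioning set:
  P1: blocked at collider H (neither it nor any descendant is in the conditioning set).
  P2: blocked at collider H (neither it nor any descendant is in the conditioning set).
  P3: blocked at collider N (neither it nor any descendant is in the conditioning set).
  P4: blocked at collider L (neither it nor any descendant is in the conditioning set).
The empty set is therefore the unique smallest valid set.

{}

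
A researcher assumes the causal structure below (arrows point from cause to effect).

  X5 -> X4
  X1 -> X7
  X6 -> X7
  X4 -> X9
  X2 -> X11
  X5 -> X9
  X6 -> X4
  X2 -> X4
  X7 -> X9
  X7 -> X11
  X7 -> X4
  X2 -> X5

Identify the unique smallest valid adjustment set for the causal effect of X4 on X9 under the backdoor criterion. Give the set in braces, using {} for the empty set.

Variables eligible for adjustment (non-descendants of X4, excluding X4 and X9): {X1, X11, X2, X5, X6, X7}.
Backdoor paths from X4 to X9:
  P1: X4 <- X6 -> X7 -> X9
  P2: X4 <- X6 -> X7 -> X11 <- X2 -> X5 -> X9
  P3: X4 <- X2 -> X5 -> X9
  P4: X4 <- X2 -> X11 <- X7 -> X9
  P5: X4 <- X7 -> X9
  P6: X4 <- X7 -> X11 <- X2 -> X5 -> X9
  P7: X4 <- X5 <- X2 -> X11 <- X7 -> X9
  P8: X4 <- X5 -> X9
The empty set is not sufficient: P1 (X4 <- X6 -> X7 -> X9) has no collider blocking it and no conditioned non-collider, so it is open.
Try {X5, X7}:
  P1: blocked at chain node X7 ∈ conditioning set.
  P2: blocked at chain node X7 ∈ conditioning set.
  P3: blocked at chain node X5 ∈ conditioning set.
  P4: blocked at collider X11 (neither it nor any descendant is in the conditioning set).
  P5: blocked at fork node X7 ∈ conditioning set.
  P6: blocked at fork node X7 ∈ conditioning set.
  P7: blocked at chain node X5 ∈ conditioning set.
  P8: blocked at fork node X5 ∈ conditioning set.
{X5, X7} contains no descendant of X4 and blocks every backdoor path.
Every element of {X5, X7} is needed (dropping X5 leaves P3 open; dropping X7 leaves P1 open), so no proper subset is valid.
Among all size-2 subsets of the eligible variables, only {X5, X7} blocks every backdoor path, so it is the unique smallest valid adjustment set.

{X5, X7}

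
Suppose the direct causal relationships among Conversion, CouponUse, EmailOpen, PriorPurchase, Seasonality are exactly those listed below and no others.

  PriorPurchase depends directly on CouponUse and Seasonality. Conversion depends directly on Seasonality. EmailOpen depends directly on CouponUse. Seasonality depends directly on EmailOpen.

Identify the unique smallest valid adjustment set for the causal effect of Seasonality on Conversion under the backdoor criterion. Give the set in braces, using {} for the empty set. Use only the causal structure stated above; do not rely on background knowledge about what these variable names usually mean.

{}

Variables eligible for adjustment (non-descendants of Seasonality, excluding Seasonality and Conversion): {CouponUse, EmailOpen}.
Backdoor paths from Seasonality to Conversion:
  (none)
With no backdoor paths the empty set already satisfies the criterion, and it is trivially minimal.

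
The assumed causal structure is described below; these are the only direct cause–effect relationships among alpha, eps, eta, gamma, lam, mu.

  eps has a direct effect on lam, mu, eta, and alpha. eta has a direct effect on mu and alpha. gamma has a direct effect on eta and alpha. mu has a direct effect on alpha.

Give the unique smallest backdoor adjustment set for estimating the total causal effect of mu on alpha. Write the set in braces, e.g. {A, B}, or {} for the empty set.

{eps, eta}

Variables eligible for adjustment (non-descendants of mu, excluding mu and alpha): {eps, eta, gamma, lam}.
Backdoor paths from mu to alpha:
  P1: mu <- eps -> eta <- gamma -> alpha
  P2: mu <- eps -> eta -> alpha
  P3: mu <- eps -> alpha
  P4: mu <- eta <- gamma -> alpha
  P5: mu <- eta <- eps -> alpha
  P6: mu <- eta -> alpha
The empty set is not sufficient: P2 (mu <- eps -> eta -> alpha) has no collider blocking it and no conditioned non-collider, so it is open.
Try {eps, eta}:
  P1: blocked at fork node eps ∈ conditioning set.
  P2: blocked at fork node eps ∈ conditioning set.
  P3: blocked at fork node eps ∈ conditioning set.
  P4: blocked at chain node eta ∈ conditioning set.
  P5: blocked at chain node eta ∈ conditioning set.
  P6: blocked at fork node eta ∈ conditioning set.
{eps, eta} contains no descendant of mu and blocks every backdoor path.
Every element of {eps, eta} is needed (dropping eps leaves P1 open; dropping eta leaves P4 open), so no proper subset is valid.
Among all size-2 subsets of the eligible variables, only {eps, eta} blocks every backdoor path, so it is the unique smallest valid adjustment set.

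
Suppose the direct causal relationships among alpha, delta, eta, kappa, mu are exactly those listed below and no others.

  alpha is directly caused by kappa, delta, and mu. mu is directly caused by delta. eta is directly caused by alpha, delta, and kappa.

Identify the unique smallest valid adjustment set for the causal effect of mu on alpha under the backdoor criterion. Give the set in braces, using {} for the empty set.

Variables eligible for adjustment (non-descendants of mu, excluding mu and alpha): {delta, kappa}.
Backdoor paths from mu to alpha:
  P1: mu <- delta -> alpha
  P2: mu <- delta -> eta <- kappa -> alpha
  P3: mu <- delta -> eta <- alpha
The empty set is not sufficient: P1 (mu <- delta -> alpha) has no collider blocking it and no conditioned non-collider, so it is open.
Try {delta}:
  P1: blocked at fork node delta ∈ conditioning set.
  P2: blocked at fork node delta ∈ conditioning set.
  P3: blocked at fork node delta ∈ conditioning set.
{delta} contains no descendant of mu and blocks every backdoor path.
No other singleton works — e.g. {kappa} leaves P1 open — so {delta} is the unique smallest valid adjustment set.

{delta}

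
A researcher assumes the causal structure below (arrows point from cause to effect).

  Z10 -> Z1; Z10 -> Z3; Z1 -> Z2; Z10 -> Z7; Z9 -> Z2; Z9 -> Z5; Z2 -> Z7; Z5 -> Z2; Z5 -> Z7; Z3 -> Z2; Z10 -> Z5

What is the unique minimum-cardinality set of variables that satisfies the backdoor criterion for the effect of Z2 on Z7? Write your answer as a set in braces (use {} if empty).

Variables eligible for adjustment (non-descendants of Z2, excluding Z2 and Z7): {Z1, Z10, Z3, Z5, Z9}.
Backdoor paths from Z2 to Z7:
  P1: Z2 <- Z9 -> Z5 <- Z10 -> Z7
  P2: Z2 <- Z9 -> Z5 -> Z7
  P3: Z2 <- Z3 <- Z10 -> Z5 -> Z7
  P4: Z2 <- Z3 <- Z10 -> Z7
  P5: Z2 <- Z5 <- Z10 -> Z7
  P6: Z2 <- Z5 -> Z7
  P7: Z2 <- Z1 <- Z10 -> Z5 -> Z7
  P8: Z2 <- Z1 <- Z10 -> Z7
The empty set is not sufficient: P2 (Z2 <- Z9 -> Z5 -> Z7) has no collider blocking it and no conditioned non-collider, so it is open.
Try {Z10, Z5}:
  P1: blocked at fork node Z10 ∈ conditioning set.
  P2: blocked at chain node Z5 ∈ conditioning set.
  P3: blocked at fork node Z10 ∈ conditioning set.
  P4: blocked at fork node Z10 ∈ conditioning set.
  P5: blocked at chain node Z5 ∈ conditioning set.
  P6: blocked at fork node Z5 ∈ conditioning set.
  P7: blocked at fork node Z10 ∈ conditioning set.
  P8: blocked at fork node Z10 ∈ conditioning set.
{Z10, Z5} contains no descendant of Z2 and blocks every backdoor path.
Every element of {Z10, Z5} is needed (dropping Z10 leaves P1 open; dropping Z5 leaves P2 open), so no proper subset is valid.
Among all size-2 subsets of the eligible variables, only {Z10, Z5} blocks every backdoor path, so it is the unique smallest valid adjustment set.

{Z10, Z5}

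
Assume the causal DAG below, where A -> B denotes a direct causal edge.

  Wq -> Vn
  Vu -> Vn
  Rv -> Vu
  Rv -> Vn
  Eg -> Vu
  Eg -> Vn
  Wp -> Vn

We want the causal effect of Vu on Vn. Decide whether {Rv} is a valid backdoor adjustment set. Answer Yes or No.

No

Backdoor paths from Vu to Vn (paths whose first edge points into Vu):
  P1: Vu <- Rv -> Vn
  P2: Vu <- Eg -> Vn
Condition 1 (no descendant of Vu in the set): holds — descendants of Vu are {Vn}; none are in {Rv}.
Condition 2 (every backdoor path blocked by {Rv}):
  P1: blocked at fork node Rv ∈ conditioning set.
  P2: open — no interior node is in the conditioning set.
{Rv} does not satisfy the backdoor criterion.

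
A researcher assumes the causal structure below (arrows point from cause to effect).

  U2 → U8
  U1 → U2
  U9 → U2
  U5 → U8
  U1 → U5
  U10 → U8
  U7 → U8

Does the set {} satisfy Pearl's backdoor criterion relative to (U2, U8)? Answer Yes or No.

No

Backdoor paths from U2 to U8 (paths whose first edge points into U2):
  P1: U2 <- U1 -> U5 -> U8
Condition 1 (no descendant of U2 in the set): holds — descendants of U2 are {U8}; none are in {}.
Condition 2 (every backdoor path blocked by {}):
  P1: open — no interior node is in the conditioning set.
{} does not satisfy the backdoor criterion.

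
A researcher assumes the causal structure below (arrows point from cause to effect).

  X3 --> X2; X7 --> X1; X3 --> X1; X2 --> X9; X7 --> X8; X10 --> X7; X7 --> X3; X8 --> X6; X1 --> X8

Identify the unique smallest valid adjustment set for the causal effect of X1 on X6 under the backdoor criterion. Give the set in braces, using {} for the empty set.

Variables eligible for adjustment (non-descendants of X1, excluding X1 and X6): {X10, X2, X3, X7, X9}.
Backdoor paths from X1 to X6:
  P1: X1 <- X7 -> X8 -> X6
  P2: X1 <- X3 <- X7 -> X8 -> X6
The empty set is not sufficient: P1 (X1 <- X7 -> X8 -> X6) has no collider blocking it and no conditioned non-collider, so it is open.
Try {X7}:
  P1: blocked at fork node X7 ∈ conditioning set.
  P2: blocked at fork node X7 ∈ conditioning set.
{X7} contains no descendant of X1 and blocks every backdoor path.
No other singleton works — e.g. {X10} leaves P1 open — so {X7} is the unique smallest valid adjustment set.

{X7}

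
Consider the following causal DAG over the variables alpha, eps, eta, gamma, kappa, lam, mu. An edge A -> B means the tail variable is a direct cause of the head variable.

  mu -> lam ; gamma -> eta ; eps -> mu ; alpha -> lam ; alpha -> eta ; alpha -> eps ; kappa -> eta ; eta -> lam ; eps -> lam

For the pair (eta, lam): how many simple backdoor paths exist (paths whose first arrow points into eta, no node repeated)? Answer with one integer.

3

A backdoor path from eta to lam is any simple undirected path whose first edge points into eta (i.e. leaves eta via a parent).
Parents of eta: {alpha, gamma, kappa}.
Enumerating:
  P1: eta <- alpha -> eps -> mu -> lam
  P2: eta <- alpha -> eps -> lam
  P3: eta <- alpha -> lam
That exhausts the simple backdoor paths. Count: 3.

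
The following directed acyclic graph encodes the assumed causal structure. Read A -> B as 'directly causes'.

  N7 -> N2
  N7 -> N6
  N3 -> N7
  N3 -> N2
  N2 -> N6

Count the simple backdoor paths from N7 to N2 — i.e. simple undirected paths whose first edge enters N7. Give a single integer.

A backdoor path from N7 to N2 is any simple undirected path whose first edge points into N7 (i.e. leaves N7 via a parent).
Parents of N7: {N3}.
Enumerating:
  P1: N7 <- N3 -> N2
That exhausts the simple backdoor paths. Count: 1.

1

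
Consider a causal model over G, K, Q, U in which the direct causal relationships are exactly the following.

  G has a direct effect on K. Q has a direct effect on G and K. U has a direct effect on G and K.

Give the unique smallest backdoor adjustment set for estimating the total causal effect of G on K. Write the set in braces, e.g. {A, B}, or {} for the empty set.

Variables eligible for adjustment (non-descendants of G, excluding G and K): {Q, U}.
Backdoor paths from G to K:
  P1: G <- Q -> K
  P2: G <- U -> K
The empty set is not sufficient: P1 (G <- Q -> K) has no collider blocking it and no conditioned non-collider, so it is open.
Try {Q, U}:
  P1: blocked at fork node Q ∈ conditioning set.
  P2: blocked at fork node U ∈ conditioning set.
{Q, U} contains no descendant of G and blocks every backdoor path.
Every element of {Q, U} is needed (dropping Q leaves P1 open; dropping U leaves P2 open), so no proper subset is valid.
Among all size-2 subsets of the eligible variables, only {Q, U} blocks every backdoor path, so it is the unique smallest valid adjustment set.

{Q, U}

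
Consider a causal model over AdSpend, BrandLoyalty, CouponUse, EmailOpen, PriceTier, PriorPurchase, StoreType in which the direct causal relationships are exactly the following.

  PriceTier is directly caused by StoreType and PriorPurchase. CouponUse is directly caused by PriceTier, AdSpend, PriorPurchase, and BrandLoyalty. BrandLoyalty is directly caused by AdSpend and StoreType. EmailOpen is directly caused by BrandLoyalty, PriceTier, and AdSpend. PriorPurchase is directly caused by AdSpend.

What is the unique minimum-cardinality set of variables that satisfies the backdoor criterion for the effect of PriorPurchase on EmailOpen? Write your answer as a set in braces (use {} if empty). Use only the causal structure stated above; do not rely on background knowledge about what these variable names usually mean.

Variables eligible for adjustment (non-descendants of PriorPurchase, excluding PriorPurchase and EmailOpen): {AdSpend, BrandLoyalty, StoreType}.
Backdoor paths from PriorPurchase to EmailOpen:
  P1: PriorPurchase <- AdSpend -> BrandLoyalty <- StoreType -> PriceTier -> EmailOpen
  P2: PriorPurchase <- AdSpend -> BrandLoyalty -> CouponUse <- PriceTier -> EmailOpen
  P3: PriorPurchase <- AdSpend -> BrandLoyalty -> EmailOpen
  P4: PriorPurchase <- AdSpend -> CouponUse <- BrandLoyalty <- StoreType -> PriceTier -> EmailOpen
  P5: PriorPurchase <- AdSpend -> CouponUse <- BrandLoyalty -> EmailOpen
  P6: PriorPurchase <- AdSpend -> CouponUse <- PriceTier <- StoreType -> BrandLoyalty -> EmailOpen
  P7: PriorPurchase <- AdSpend -> CouponUse <- PriceTier -> EmailOpen
  P8: PriorPurchase <- AdSpend -> EmailOpen
The empty set is not sufficient: P3 (PriorPurchase <- AdSpend -> BrandLoyalty -> EmailOpen) has no collider blocking it and no conditioned non-collider, so it is open.
Try {AdSpend}:
  P1: blocked at fork node AdSpend ∈ conditioning set.
  P2: blocked at fork node AdSpend ∈ conditioning set.
  P3: blocked at fork node AdSpend ∈ conditioning set.
  P4: blocked at fork node AdSpend ∈ conditioning set.
  P5: blocked at fork node AdSpend ∈ conditioning set.
  P6: blocked at fork node AdSpend ∈ conditioning set.
  P7: blocked at fork node AdSpend ∈ conditioning set.
  P8: blocked at fork node AdSpend ∈ conditioning set.
{AdSpend} contains no descendant of PriorPurchase and blocks every backdoor path.
No other singleton works — e.g. {StoreType} leaves P3 open — so {AdSpend} is the unique smallest valid adjustment set.

{AdSpend}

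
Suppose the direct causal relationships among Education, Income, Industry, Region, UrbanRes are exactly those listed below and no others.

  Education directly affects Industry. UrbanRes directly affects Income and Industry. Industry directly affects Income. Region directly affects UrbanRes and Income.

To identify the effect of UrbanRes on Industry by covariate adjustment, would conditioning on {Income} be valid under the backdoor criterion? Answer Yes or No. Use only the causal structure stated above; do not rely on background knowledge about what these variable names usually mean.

Backdoor paths from UrbanRes to Industry (paths whose first edge points into UrbanRes):
  P1: UrbanRes <- Region -> Income <- Industry
Condition 1 (no descendant of UrbanRes in the set): FAILS — Income is a descendant of UrbanRes.
Condition 2 (every backdoor path blocked by {Income}):
  P1: open — collider(s) Income are conditioned on (or have a conditioned descendant) and no non-collider on the path is in the set.
{Income} does not satisfy the backdoor criterion.

No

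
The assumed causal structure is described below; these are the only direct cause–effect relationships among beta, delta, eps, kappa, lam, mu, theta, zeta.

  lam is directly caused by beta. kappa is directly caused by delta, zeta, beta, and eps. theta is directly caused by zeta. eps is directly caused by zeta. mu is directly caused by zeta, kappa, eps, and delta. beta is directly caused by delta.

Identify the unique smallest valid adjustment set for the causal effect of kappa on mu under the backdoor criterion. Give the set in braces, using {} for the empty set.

Variables eligible for adjustment (non-descendants of kappa, excluding kappa and mu): {beta, delta, eps, lam, theta, zeta}.
Backdoor paths from kappa to mu:
  P1: kappa <- delta -> mu
  P2: kappa <- zeta -> eps -> mu
  P3: kappa <- zeta -> mu
  P4: kappa <- eps <- zeta -> mu
  P5: kappa <- eps -> mu
  P6: kappa <- beta <- delta -> mu
The empty set is not sufficient: P1 (kappa <- delta -> mu) has no collider blocking it and no conditioned non-collider, so it is open.
Try {delta, eps, zeta}:
  P1: blocked at fork node delta ∈ conditioning set.
  P2: blocked at fork node zeta ∈ conditioning set.
  P3: blocked at fork node zeta ∈ conditioning set.
  P4: blocked at chain node eps ∈ conditioning set.
  P5: blocked at fork node eps ∈ conditioning set.
  P6: blocked at fork node delta ∈ conditioning set.
{delta, eps, zeta} contains no descendant of kappa and blocks every backdoor path.
Every element of {delta, eps, zeta} is needed (dropping delta leaves P1 open; dropping eps leaves P5 open; dropping zeta leaves P3 open), so no proper subset is valid.
Among all size-3 subsets of the eligible variables, only {delta, eps, zeta} blocks every backdoor path, so it is the unique smallest valid adjustment set.

{delta, eps, zeta}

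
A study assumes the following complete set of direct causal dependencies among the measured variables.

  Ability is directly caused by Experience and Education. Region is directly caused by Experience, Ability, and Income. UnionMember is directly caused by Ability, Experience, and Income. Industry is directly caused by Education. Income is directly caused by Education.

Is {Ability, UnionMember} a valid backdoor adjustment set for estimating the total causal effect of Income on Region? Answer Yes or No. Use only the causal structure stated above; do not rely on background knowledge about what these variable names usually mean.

No

Backdoor paths from Income to Region (paths whose first edge points into Income):
  P1: Income <- Education -> Ability <- Experience -> Region
  P2: Income <- Education -> Ability -> Region
  P3: Income <- Education -> Ability -> UnionMember <- Experience -> Region
Condition 1 (no descendant of Income in the set): FAILS — UnionMember is a descendant of Income.
Condition 2 (every backdoor path blocked by {Ability, UnionMember}):
  P1: open — collider(s) Ability are conditioned on (or have a conditioned descendant) and no non-collider on the path is in the set.
  P2: blocked at chain node Ability ∈ conditioning set.
  P3: blocked at chain node Ability ∈ conditioning set.
{Ability, UnionMember} does not satisfy the backdoor criterion.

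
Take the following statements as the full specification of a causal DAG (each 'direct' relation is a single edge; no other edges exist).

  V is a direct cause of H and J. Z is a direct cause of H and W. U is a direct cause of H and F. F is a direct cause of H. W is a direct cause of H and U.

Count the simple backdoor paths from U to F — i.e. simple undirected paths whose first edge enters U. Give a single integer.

2

A backdoor path from U to F is any simple undirected path whose first edge points into U (i.e. leaves U via a parent).
Parents of U: {W}.
Enumerating:
  P1: U <- W <- Z -> H <- F
  P2: U <- W -> H <- F
That exhausts the simple backdoor paths. Count: 2.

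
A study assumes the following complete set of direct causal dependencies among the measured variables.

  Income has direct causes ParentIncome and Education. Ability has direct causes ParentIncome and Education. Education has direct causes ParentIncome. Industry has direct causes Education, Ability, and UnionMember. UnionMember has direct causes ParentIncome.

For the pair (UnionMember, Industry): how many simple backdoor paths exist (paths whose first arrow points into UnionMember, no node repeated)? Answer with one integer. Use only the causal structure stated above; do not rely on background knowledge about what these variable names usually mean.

A backdoor path from UnionMember to Industry is any simple undirected path whose first edge points into UnionMember (i.e. leaves UnionMember via a parent).
Parents of UnionMember: {ParentIncome}.
Enumerating:
  P1: UnionMember <- ParentIncome -> Education -> Ability -> Industry
  P2: UnionMember <- ParentIncome -> Education -> Industry
  P3: UnionMember <- ParentIncome -> Ability <- Education -> Industry
  P4: UnionMember <- ParentIncome -> Ability -> Industry
  P5: UnionMember <- ParentIncome -> Income <- Education -> Ability -> Industry
  P6: UnionMember <- ParentIncome -> Income <- Education -> Industry
That exhausts the simple backdoor paths. Count: 6.

6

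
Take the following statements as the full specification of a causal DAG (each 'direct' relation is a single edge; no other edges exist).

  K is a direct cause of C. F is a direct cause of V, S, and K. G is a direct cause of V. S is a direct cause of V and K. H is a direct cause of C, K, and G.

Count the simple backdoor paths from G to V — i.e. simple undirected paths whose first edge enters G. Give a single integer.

A backdoor path from G to V is any simple undirected path whose first edge points into G (i.e. leaves G via a parent).
Parents of G: {H}.
Enumerating:
  P1: G <- H -> K <- F -> S -> V
  P2: G <- H -> K <- F -> V
  P3: G <- H -> K <- S <- F -> V
  P4: G <- H -> K <- S -> V
  P5: G <- H -> C <- K <- F -> S -> V
  P6: G <- H -> C <- K <- F -> V
  P7: G <- H -> C <- K <- S <- F -> V
  P8: G <- H -> C <- K <- S -> V
That exhausts the simple backdoor paths. Count: 8.

8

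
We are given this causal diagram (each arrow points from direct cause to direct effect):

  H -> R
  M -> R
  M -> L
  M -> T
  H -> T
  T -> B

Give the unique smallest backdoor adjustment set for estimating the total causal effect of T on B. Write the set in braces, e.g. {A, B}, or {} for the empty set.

Variables eligible for adjustment (non-descendants of T, excluding T and B): {H, L, M, R}.
Backdoor paths from T to B:
  (none)
With no backdoor paths the empty set already satisfies the criterion, and it is trivially minimal.

{}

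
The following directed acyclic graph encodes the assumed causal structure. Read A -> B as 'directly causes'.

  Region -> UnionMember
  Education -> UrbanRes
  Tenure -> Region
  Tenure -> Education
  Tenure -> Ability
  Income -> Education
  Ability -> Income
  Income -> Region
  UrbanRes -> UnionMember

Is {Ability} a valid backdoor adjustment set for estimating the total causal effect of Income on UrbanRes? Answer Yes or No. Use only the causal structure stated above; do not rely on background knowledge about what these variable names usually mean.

Backdoor paths from Income to UrbanRes (paths whose first edge points into Income):
  P1: Income <- Ability <- Tenure -> Education -> UrbanRes
  P2: Income <- Ability <- Tenure -> Region -> UnionMember <- UrbanRes
Condition 1 (no descendant of Income in the set): holds — descendants of Income are {Education, Region, UnionMember, UrbanRes}; none are in {Ability}.
Condition 2 (every backdoor path blocked by {Ability}):
  P1: blocked at chain node Ability ∈ conditioning set.
  P2: blocked at chain node Ability ∈ conditioning set.
{Ability} satisfies the backdoor criterion.

Yes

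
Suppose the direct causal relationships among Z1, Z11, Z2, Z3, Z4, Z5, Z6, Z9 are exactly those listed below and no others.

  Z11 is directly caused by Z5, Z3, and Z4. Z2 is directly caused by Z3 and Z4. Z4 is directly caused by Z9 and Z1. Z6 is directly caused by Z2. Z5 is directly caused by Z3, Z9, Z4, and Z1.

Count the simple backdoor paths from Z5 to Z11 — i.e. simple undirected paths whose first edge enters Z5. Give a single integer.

8

A backdoor path from Z5 to Z11 is any simple undirected path whose first edge points into Z5 (i.e. leaves Z5 via a parent).
Parents of Z5: {Z1, Z3, Z4, Z9}.
Enumerating:
  P1: Z5 <- Z9 -> Z4 -> Z2 <- Z3 -> Z11
  P2: Z5 <- Z9 -> Z4 -> Z11
  P3: Z5 <- Z1 -> Z4 -> Z2 <- Z3 -> Z11
  P4: Z5 <- Z1 -> Z4 -> Z11
  P5: Z5 <- Z4 -> Z2 <- Z3 -> Z11
  P6: Z5 <- Z4 -> Z11
  P7: Z5 <- Z3 -> Z2 <- Z4 -> Z11
  P8: Z5 <- Z3 -> Z11
That exhausts the simple backdoor paths. Count: 8.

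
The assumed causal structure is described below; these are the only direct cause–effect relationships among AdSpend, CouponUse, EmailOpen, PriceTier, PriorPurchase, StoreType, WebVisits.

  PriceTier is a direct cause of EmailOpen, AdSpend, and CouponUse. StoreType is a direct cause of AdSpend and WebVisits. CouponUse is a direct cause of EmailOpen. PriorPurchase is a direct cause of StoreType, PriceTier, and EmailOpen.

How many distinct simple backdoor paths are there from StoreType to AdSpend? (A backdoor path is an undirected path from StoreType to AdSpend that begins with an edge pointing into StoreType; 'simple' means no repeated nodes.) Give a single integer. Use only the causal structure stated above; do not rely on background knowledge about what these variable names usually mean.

3

A backdoor path from StoreType to AdSpend is any simple undirected path whose first edge points into StoreType (i.e. leaves StoreType via a parent).
Parents of StoreType: {PriorPurchase}.
Enumerating:
  P1: StoreType <- PriorPurchase -> PriceTier -> AdSpend
  P2: StoreType <- PriorPurchase -> EmailOpen <- PriceTier -> AdSpend
  P3: StoreType <- PriorPurchase -> EmailOpen <- CouponUse <- PriceTier -> AdSpend
That exhausts the simple backdoor paths. Count: 3.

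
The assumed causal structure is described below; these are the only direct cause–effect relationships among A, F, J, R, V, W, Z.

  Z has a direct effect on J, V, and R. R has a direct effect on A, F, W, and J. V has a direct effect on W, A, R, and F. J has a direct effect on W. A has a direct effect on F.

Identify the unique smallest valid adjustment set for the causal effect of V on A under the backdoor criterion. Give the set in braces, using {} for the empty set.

Variables eligible for adjustment (non-descendants of V, excluding V and A): {Z}.
Backdoor paths from V to A:
  P1: V <- Z -> R -> A
  P2: V <- Z -> R -> F <- A
  P3: V <- Z -> J <- R -> A
  P4: V <- Z -> J <- R -> F <- A
  P5: V <- Z -> J -> W <- R -> A
  P6: V <- Z -> J -> W <- R -> F <- A
The empty set is not sufficient: P1 (V <- Z -> R -> A) has no collider blocking it and no conditioned non-collider, so it is open.
Try {Z}:
  P1: blocked at fork node Z ∈ conditioning set.
  P2: blocked at fork node Z ∈ conditioning set.
  P3: blocked at fork node Z ∈ conditioning set.
  P4: blocked at fork node Z ∈ conditioning set.
  P5: blocked at fork node Z ∈ conditioning set.
  P6: blocked at fork node Z ∈ conditioning set.
{Z} contains no descendant of V and blocks every backdoor path.
{Z} is the unique smallest valid adjustment set.

{Z}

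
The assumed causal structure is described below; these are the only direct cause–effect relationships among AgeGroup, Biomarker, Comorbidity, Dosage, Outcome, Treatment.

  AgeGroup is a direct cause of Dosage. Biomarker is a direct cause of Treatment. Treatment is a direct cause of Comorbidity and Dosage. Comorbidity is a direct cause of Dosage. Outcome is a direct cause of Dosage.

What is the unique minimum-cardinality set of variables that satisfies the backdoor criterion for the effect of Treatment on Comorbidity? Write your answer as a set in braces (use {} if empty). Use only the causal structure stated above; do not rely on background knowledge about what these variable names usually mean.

Variables eligible for adjustment (non-descendants of Treatment, excluding Treatment and Comorbidity): {AgeGroup, Biomarker, Outcome}.
Backdoor paths from Treatment to Comorbidity:
  (none)
With no backdoor paths the empty set already satisfies the criterion, and it is trivially minimal.

{}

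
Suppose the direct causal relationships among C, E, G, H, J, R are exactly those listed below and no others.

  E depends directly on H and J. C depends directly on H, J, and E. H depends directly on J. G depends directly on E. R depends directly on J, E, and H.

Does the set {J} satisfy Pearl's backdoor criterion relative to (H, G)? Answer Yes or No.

Backdoor paths from H to G (paths whose first edge points into H):
  P1: H <- J -> E -> G
  P2: H <- J -> C <- E -> G
  P3: H <- J -> R <- E -> G
Condition 1 (no descendant of H in the set): holds — descendants of H are {C, E, G, R}; none are in {J}.
Condition 2 (every backdoor path blocked by {J}):
  P1: blocked at fork node J ∈ conditioning set.
  P2: blocked at fork node J ∈ conditioning set.
  P3: blocked at fork node J ∈ conditioning set.
{J} satisfies the backdoor criterion.

Yes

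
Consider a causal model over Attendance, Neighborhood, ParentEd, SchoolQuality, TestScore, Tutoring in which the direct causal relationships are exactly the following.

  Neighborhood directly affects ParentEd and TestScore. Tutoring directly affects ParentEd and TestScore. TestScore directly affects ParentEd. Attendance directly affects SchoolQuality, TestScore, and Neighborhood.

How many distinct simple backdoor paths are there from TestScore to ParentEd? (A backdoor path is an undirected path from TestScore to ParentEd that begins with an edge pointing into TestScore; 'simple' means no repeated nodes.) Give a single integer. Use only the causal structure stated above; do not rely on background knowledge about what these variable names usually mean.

A backdoor path from TestScore to ParentEd is any simple undirected path whose first edge points into TestScore (i.e. leaves TestScore via a parent).
Parents of TestScore: {Attendance, Neighborhood, Tutoring}.
Enumerating:
  P1: TestScore <- Attendance -> Neighborhood -> ParentEd
  P2: TestScore <- Neighborhood -> ParentEd
  P3: TestScore <- Tutoring -> ParentEd
That exhausts the simple backdoor paths. Count: 3.

3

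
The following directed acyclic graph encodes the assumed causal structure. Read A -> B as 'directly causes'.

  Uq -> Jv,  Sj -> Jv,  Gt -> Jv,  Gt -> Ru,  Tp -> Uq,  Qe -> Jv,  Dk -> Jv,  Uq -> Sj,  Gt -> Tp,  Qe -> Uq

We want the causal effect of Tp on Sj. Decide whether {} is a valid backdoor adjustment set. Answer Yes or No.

Yes

Backdoor paths from Tp to Sj (paths whose first edge points into Tp):
  P1: Tp <- Gt -> Jv <- Qe -> Uq -> Sj
  P2: Tp <- Gt -> Jv <- Uq -> Sj
  P3: Tp <- Gt -> Jv <- Sj
Condition 1 (no descendant of Tp in the set): holds — descendants of Tp are {Jv, Sj, Uq}; none are in {}.
Condition 2 (every backdoor path blocked by {}):
  P1: blocked at collider Jv (neither it nor any descendant is in the conditioning set).
  P2: blocked at collider Jv (neither it nor any descendant is in the conditioning set).
  P3: blocked at collider Jv (neither it nor any descendant is in the conditioning set).
{} satisfies the backdoor criterion.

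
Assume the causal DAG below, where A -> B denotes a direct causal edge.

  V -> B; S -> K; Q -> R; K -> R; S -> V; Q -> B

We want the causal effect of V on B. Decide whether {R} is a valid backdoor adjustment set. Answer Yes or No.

Backdoor paths from V to B (paths whose first edge points into V):
  P1: V <- S -> K -> R <- Q -> B
Condition 1 (no descendant of V in the set): holds — descendants of V are {B}; none are in {R}.
Condition 2 (every backdoor path blocked by {R}):
  P1: open — collider(s) R are conditioned on (or have a conditioned descendant) and no non-collider on the path is in the set.
{R} does not satisfy the backdoor criterion.

No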